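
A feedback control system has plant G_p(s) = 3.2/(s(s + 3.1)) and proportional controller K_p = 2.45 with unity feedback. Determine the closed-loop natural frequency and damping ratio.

ω_n = 2.8 rad/s, ζ = 0.554

The closed-loop denominator is s(s+3.1) + 2.45·3.2 = s² + 3.1s + 7.84.
So ω_n² = 7.84 ⇒ ω_n = 2.8 rad/s, and ζ = 3.1/(2ω_n) = 0.554.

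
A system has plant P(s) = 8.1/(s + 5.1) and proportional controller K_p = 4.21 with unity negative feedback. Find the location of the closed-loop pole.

s = -39.2

Closed-loop transfer function: T(s) = K_p·P(s)/(1 + K_p·P(s)) = 34.1/(s + 5.1 + 34.1) = 34.1/(s + 39.2).
The closed-loop pole is at s = −39.2.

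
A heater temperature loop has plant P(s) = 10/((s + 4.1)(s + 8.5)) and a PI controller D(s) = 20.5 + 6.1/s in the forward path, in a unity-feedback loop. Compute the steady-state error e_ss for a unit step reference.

0

The open loop D(s)P(s) has a pole at the origin (type 1), so the static position error constant is infinite and e_ss = 1/(1+∞) = 0.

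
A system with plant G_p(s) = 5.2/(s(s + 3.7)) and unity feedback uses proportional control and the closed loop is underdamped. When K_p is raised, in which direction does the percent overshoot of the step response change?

ζ = 3.7/(2√(5.2K_p)) decreases as K_p grows; lower damping means more overshoot.

increase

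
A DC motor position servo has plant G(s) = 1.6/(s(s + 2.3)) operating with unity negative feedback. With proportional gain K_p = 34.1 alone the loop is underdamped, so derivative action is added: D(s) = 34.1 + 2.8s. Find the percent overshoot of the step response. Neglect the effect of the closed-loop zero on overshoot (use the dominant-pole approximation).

19.7%

Forward path: (34.1 + 2.8s)·1.6/(s(s+2.3)). The closed-loop characteristic equation is s² + (2.3 + 1.6·2.8)s + 1.6·34.1 = 0.
That is s² + 6.78s + 54.56 = 0, so ω_n = 7.386 rad/s and ζ = 6.78/(2·7.386) = 0.4589.
%OS = 100·exp(−πζ/√(1−ζ²)) = 19.7%.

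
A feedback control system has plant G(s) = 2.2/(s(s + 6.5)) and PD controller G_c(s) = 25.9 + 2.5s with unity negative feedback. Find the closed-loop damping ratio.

Forward path: (25.9 + 2.5s)·2.2/(s(s+6.5)). The closed-loop characteristic equation is s² + (6.5 + 2.2·2.5)s + 2.2·25.9 = 0.
That is s² + 12s + 56.98 = 0, so ω_n = 7.549 rad/s and ζ = 12/(2·7.549) = 0.7949.

ζ = 0.795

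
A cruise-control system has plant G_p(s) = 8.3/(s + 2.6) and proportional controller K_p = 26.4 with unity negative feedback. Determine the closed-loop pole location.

Closed-loop transfer function: T(s) = K_p·G_p(s)/(1 + K_p·G_p(s)) = 219.1/(s + 2.6 + 219.1) = 219.1/(s + 221.7).
The closed-loop pole is at s = −221.7.

s = -221.7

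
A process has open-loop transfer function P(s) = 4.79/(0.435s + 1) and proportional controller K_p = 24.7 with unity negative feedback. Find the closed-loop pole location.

Closed loop: T(s) = K_p·P/(1+K_p·P) = 118.3/(0.435s + 1 + 118.3), with pole at s = −(1 + 118.3)/0.435 = −274.3.

s = -274.3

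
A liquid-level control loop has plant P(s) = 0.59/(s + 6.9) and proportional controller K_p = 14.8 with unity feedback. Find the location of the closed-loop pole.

s = -15.63

Closed-loop transfer function: T(s) = K_p·P(s)/(1 + K_p·P(s)) = 8.732/(s + 6.9 + 8.732) = 8.732/(s + 15.63).
The closed-loop pole is at s = −15.63.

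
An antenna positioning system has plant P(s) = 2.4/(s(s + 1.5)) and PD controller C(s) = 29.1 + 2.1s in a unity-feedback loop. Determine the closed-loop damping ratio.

ζ = 0.391

Forward path: (29.1 + 2.1s)·2.4/(s(s+1.5)). The closed-loop characteristic equation is s² + (1.5 + 2.4·2.1)s + 2.4·29.1 = 0.
That is s² + 6.54s + 69.84 = 0, so ω_n = 8.357 rad/s and ζ = 6.54/(2·8.357) = 0.3913.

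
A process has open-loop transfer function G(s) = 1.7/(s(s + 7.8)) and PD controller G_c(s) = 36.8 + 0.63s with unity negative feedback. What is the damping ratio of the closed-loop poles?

Forward path: (36.8 + 0.63s)·1.7/(s(s+7.8)). The closed-loop characteristic equation is s² + (7.8 + 1.7·0.63)s + 1.7·36.8 = 0.
That is s² + 8.871s + 62.56 = 0, so ω_n = 7.909 rad/s and ζ = 8.871/(2·7.909) = 0.5608.

ζ = 0.561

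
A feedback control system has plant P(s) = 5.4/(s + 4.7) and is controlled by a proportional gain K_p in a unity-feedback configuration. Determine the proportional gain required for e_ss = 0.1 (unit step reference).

Steady-state error for a unit step on this type-0 loop is 1/(1 + K_p·P(0)).
P(0) = 1.149. Require 1/(1 + K_p·1.149) = 0.1, so 1 + 1.149·K_p = 10.
K_p = (10 − 1)/1.149 = 7.83.

K_p = 7.83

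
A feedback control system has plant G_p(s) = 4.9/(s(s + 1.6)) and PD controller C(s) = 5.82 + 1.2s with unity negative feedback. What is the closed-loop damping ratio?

ζ = 0.7

Forward path: (5.82 + 1.2s)·4.9/(s(s+1.6)). The closed-loop characteristic equation is s² + (1.6 + 4.9·1.2)s + 4.9·5.82 = 0.
That is s² + 7.48s + 28.52 = 0, so ω_n = 5.34 rad/s and ζ = 7.48/(2·5.34) = 0.7003.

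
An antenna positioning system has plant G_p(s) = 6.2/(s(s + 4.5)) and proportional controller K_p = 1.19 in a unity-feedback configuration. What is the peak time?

T_p = 2.06 s

Closed-loop characteristic equation: s² + 4.5s + 7.378 = 0, so ω_n = 2.716 rad/s and ζ = 4.5/(2·2.716) = 0.8283.
Damped frequency ω_d = ω_n√(1−ζ²) = 1.522 rad/s, so peak time T_p = π/ω_d = 2.06 s.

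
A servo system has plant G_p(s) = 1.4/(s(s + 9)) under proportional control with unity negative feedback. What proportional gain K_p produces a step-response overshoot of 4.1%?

From %OS = 100·exp(−πζ/√(1−ζ²)) = 4.1%, ζ = −ln(0.041)/√(π²+ln²(0.041)) = 0.713.
Characteristic equation s² + 9s + 1.4K_p = 0 gives ζ = 9/(2√(1.4K_p)).
Setting ζ = 0.713: √(1.4K_p) = 9/(2·0.713) = 6.312, so K_p = 39.84/1.4 = 28.5.

K_p = 28.5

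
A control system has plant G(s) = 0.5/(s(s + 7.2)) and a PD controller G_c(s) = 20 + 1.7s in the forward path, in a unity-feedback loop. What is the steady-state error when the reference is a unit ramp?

0.72

The loop has one pole at the origin (type 1). Velocity error constant K_v = lim_{s→0} s·G_c(s)G(s) = 20·0.5/7.2 = 1.389.
Steady-state error to a unit ramp: e_ss = 1/K_v = 0.72.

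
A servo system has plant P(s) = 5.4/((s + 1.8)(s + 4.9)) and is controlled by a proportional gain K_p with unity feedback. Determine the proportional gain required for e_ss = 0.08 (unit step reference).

Steady-state error for a unit step on this type-0 loop is 1/(1 + K_p·P(0)).
P(0) = 0.6122. Require 1/(1 + K_p·0.6122) = 0.08, so 1 + 0.6122·K_p = 12.5.
K_p = (12.5 − 1)/0.6122 = 18.8.

K_p = 18.8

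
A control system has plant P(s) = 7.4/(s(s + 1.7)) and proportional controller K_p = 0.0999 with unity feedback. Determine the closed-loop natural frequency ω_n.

The closed-loop denominator is s(s+1.7) + 0.0999·7.4 = s² + 1.7s + 0.7393.
Matching s² + 2ζω_n s + ω_n²: ω_n = √0.7393 = 0.8598 rad/s and 2ζω_n = 1.7, so ζ = 1.7/(2·0.8598) = 0.989.

ω_n = 0.86 rad/s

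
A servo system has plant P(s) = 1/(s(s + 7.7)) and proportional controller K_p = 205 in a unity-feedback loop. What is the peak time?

T_p = 0.228 s

Closed-loop characteristic equation: s² + 7.7s + 205 = 0, so ω_n = 14.32 rad/s and ζ = 7.7/(2·14.32) = 0.2689.
Damped frequency ω_d = ω_n√(1−ζ²) = 13.79 rad/s, so peak time T_p = π/ω_d = 0.228 s.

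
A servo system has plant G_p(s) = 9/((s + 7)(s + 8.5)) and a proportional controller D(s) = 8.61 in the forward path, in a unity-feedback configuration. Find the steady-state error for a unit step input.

0.434

The loop is type 0. Static position error constant K_pos = D(0)·G_p(0) = 8.61·0.1513 = 1.302.
Steady-state error to a unit step: e_ss = 1/(1+K_pos) = 1/2.302 = 0.434.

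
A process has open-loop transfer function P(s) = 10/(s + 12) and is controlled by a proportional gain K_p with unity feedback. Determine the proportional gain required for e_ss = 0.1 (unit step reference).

K_p = 10.8

The loop is type 0, so e_ss(step) = 1/(1 + K_pos) with K_pos = K_p·P(0).
P(0) = 0.8333. Require 1/(1 + K_p·0.8333) = 0.1, so 1 + 0.8333·K_p = 10.
K_p = (10 − 1)/0.8333 = 10.8.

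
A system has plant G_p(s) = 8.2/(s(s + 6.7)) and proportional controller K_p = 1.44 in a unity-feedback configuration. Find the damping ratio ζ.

ζ = 0.975

1 + K_p·G_p(s) = 0 gives s² + 6.7s + 11.81 = 0.
So ω_n² = 11.81 ⇒ ω_n = 3.436 rad/s, and ζ = 6.7/(2ω_n) = 0.975.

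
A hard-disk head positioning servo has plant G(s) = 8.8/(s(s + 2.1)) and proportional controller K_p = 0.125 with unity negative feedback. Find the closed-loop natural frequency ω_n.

ω_n = 1.05 rad/s

The closed-loop denominator is s(s+2.1) + 0.125·8.8 = s² + 2.1s + 1.1.
So ω_n² = 1.1 ⇒ ω_n = 1.049 rad/s, and ζ = 2.1/(2ω_n) = 1.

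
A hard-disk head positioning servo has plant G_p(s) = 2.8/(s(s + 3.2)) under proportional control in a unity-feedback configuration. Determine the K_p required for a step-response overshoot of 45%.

From %OS = 100·exp(−πζ/√(1−ζ²)) = 45%, ζ = −ln(0.45)/√(π²+ln²(0.45)) = 0.2463.
Characteristic equation s² + 3.2s + 2.8K_p = 0 gives ζ = 3.2/(2√(2.8K_p)).
Setting ζ = 0.2463: √(2.8K_p) = 3.2/(2·0.2463) = 6.495, so K_p = 42.19/2.8 = 15.1.

K_p = 15.1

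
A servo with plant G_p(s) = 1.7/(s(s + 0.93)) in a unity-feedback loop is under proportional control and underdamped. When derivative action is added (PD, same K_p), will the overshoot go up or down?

decrease

The derivative term adds K·K_d to the s-coefficient of the characteristic equation, raising 2ζω_n while ω_n is unchanged; ζ increases, so overshoot decreases.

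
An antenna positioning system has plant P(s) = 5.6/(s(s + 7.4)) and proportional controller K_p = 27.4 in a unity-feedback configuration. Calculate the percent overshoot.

37.4%

From 1 + K_pP(s) = 0: s² + 7.4s + 153.4 = 0 ⇒ ω_n = 12.39, ζ = 0.2987.
%OS = 100·exp(−πζ/√(1−ζ²)) = 100·exp(−π·0.2987/√0.9108) = 37.4%.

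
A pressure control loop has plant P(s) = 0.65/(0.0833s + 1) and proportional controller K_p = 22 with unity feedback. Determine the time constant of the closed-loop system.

τ = 0.00544 s

Closed loop: T(s) = K_p·P/(1+K_p·P) = 14.3/(0.0833s + 1 + 14.3), with pole at s = −(1 + 14.3)/0.0833 = −183.7.
Closed-loop time constant τ = 1/183.7 = 0.00544 s.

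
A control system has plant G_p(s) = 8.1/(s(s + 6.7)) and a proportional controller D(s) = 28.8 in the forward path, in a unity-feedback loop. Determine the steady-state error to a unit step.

0

The open loop D(s)G_p(s) has a pole at the origin (type 1), so the static position error constant is infinite and e_ss = 1/(1+∞) = 0.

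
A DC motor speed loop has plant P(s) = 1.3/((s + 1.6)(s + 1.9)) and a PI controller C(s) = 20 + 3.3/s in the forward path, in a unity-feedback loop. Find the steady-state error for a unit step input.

0

The open loop C(s)P(s) has a pole at the origin (type 1), so the static position error constant is infinite and e_ss = 1/(1+∞) = 0.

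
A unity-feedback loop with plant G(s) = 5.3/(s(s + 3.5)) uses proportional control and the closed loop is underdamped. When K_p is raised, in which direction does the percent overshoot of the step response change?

increase

ζ = 3.5/(2√(5.3K_p)) decreases as K_p grows; lower damping means more overshoot.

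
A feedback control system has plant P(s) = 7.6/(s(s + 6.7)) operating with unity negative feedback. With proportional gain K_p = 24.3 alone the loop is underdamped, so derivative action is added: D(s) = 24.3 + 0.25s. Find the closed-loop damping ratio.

ζ = 0.316

Forward path: (24.3 + 0.25s)·7.6/(s(s+6.7)). The closed-loop characteristic equation is s² + (6.7 + 7.6·0.25)s + 7.6·24.3 = 0.
That is s² + 8.6s + 184.7 = 0, so ω_n = 13.59 rad/s and ζ = 8.6/(2·13.59) = 0.3164.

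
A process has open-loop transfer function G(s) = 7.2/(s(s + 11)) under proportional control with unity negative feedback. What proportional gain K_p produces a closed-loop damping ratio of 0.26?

Closed-loop characteristic equation: s² + 11s + K_p·7.2 = 0.
So ω_n = √(7.2K_p) and 2ζω_n = 11, giving ζ = 11/(2√(7.2K_p)).
Setting ζ = 0.26: √(7.2K_p) = 11/(2·0.26) = 21.15, so K_p = 447.5/7.2 = 62.2.

K_p = 62.2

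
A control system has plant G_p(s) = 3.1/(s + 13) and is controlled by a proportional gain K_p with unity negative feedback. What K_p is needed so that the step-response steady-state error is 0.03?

The loop is type 0, so e_ss(step) = 1/(1 + K_pos) with K_pos = K_p·G_p(0).
G_p(0) = 0.2385. Require 1/(1 + K_p·0.2385) = 0.03, so 1 + 0.2385·K_p = 33.33.
K_p = (33.33 − 1)/0.2385 = 136.

K_p = 136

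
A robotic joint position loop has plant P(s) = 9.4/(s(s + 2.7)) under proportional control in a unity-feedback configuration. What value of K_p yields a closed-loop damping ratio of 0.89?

K_p = 0.245

Closed-loop characteristic equation: s² + 2.7s + K_p·9.4 = 0.
So ω_n = √(9.4K_p) and 2ζω_n = 2.7, giving ζ = 2.7/(2√(9.4K_p)).
Setting ζ = 0.89: √(9.4K_p) = 2.7/(2·0.89) = 1.517, so K_p = 2.301/9.4 = 0.245.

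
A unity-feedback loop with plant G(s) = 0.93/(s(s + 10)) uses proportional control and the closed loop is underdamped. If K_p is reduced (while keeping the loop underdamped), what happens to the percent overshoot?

decrease

ζ = 10/(2√(0.93K_p)) rises as K_p falls; higher damping means less overshoot.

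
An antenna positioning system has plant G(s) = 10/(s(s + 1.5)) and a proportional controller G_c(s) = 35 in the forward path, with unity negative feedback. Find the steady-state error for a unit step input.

0

The open loop G_c(s)G(s) has a pole at the origin (type 1), so the static position error constant is infinite and e_ss = 1/(1+∞) = 0.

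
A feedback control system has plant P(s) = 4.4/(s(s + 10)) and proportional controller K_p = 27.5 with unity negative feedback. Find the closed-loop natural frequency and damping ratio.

With unity feedback the closed-loop characteristic equation is s² + 10s + 27.5·4.4 = s² + 10s + 121 = 0.
So ω_n² = 121 ⇒ ω_n = 11 rad/s, and ζ = 10/(2ω_n) = 0.455.

ω_n = 11 rad/s, ζ = 0.455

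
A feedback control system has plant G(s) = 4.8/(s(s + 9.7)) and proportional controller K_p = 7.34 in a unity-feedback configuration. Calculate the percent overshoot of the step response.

1.16%

From 1 + K_pG(s) = 0: s² + 9.7s + 35.23 = 0 ⇒ ω_n = 5.936, ζ = 0.8171.
%OS = 100·exp(−πζ/√(1−ζ²)) = 100·exp(−π·0.8171/√0.3324) = 1.16%.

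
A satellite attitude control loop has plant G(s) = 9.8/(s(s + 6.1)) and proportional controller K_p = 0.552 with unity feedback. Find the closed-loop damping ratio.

1 + K_p·G(s) = 0 gives s² + 6.1s + 5.41 = 0.
Matching s² + 2ζω_n s + ω_n²: ω_n = √5.41 = 2.326 rad/s and 2ζω_n = 6.1, so ζ = 6.1/(2·2.326) = 1.31.

ζ = 1.31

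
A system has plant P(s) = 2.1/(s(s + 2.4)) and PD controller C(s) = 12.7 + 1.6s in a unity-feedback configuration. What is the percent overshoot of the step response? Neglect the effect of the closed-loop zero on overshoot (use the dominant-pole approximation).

12.1%

Forward path: (12.7 + 1.6s)·2.1/(s(s+2.4)). The closed-loop characteristic equation is s² + (2.4 + 2.1·1.6)s + 2.1·12.7 = 0.
That is s² + 5.76s + 26.67 = 0, so ω_n = 5.164 rad/s and ζ = 5.76/(2·5.164) = 0.5577.
%OS = 100·exp(−πζ/√(1−ζ²)) = 12.1%.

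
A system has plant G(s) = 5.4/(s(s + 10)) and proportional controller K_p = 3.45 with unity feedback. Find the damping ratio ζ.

ζ = 1.16

The closed-loop denominator is s(s+10) + 3.45·5.4 = s² + 10s + 18.63.
Matching s² + 2ζω_n s + ω_n²: ω_n = √18.63 = 4.316 rad/s and 2ζω_n = 10, so ζ = 10/(2·4.316) = 1.16.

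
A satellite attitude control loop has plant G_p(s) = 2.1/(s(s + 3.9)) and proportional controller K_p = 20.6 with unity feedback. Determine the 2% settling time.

T_s ≈ 2.05 s

From 1 + K_pG_p(s) = 0: s² + 3.9s + 43.26 = 0 ⇒ ω_n = 6.577, ζ = 0.2965.
2% settling time T_s ≈ 4/(ζω_n) = 4/1.95 = 2.05 s.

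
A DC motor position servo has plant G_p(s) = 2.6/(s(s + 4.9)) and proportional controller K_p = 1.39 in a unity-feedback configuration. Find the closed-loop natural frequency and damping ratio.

ω_n = 1.9 rad/s, ζ = 1.29

1 + K_p·G_p(s) = 0 gives s² + 4.9s + 3.614 = 0.
Matching s² + 2ζω_n s + ω_n²: ω_n = √3.614 = 1.901 rad/s and 2ζω_n = 4.9, so ζ = 4.9/(2·1.901) = 1.29.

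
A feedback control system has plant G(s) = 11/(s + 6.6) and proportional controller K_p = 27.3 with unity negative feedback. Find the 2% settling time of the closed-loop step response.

Closed-loop transfer function: T(s) = K_p·G(s)/(1 + K_p·G(s)) = 300.3/(s + 6.6 + 300.3) = 300.3/(s + 306.9).
Time constant τ = 1/306.9 = 0.003258 s, so the 2% settling time is about 4τ = 0.013 s.

T_s ≈ 0.013 s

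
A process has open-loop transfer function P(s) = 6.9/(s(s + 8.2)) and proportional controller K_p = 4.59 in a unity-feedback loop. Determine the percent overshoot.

From 1 + K_pP(s) = 0: s² + 8.2s + 31.67 = 0 ⇒ ω_n = 5.628, ζ = 0.7285.
%OS = 100·exp(−πζ/√(1−ζ²)) = 100·exp(−π·0.7285/√0.4692) = 3.54%.

3.54%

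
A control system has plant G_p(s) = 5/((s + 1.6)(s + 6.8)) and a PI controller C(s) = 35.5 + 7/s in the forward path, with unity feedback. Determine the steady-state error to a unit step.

0

The open loop C(s)G_p(s) has a pole at the origin (type 1), so the static position error constant is infinite and e_ss = 1/(1+∞) = 0.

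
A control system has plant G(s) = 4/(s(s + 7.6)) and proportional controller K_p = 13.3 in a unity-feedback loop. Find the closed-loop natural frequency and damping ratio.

ω_n = 7.29 rad/s, ζ = 0.521

With unity feedback the closed-loop characteristic equation is s² + 7.6s + 13.3·4 = s² + 7.6s + 53.2 = 0.
So ω_n² = 53.2 ⇒ ω_n = 7.294 rad/s, and ζ = 7.6/(2ω_n) = 0.521.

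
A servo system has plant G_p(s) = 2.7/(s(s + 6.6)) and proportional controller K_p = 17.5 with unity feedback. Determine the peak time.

T_p = 0.521 s

From 1 + K_pG_p(s) = 0: s² + 6.6s + 47.25 = 0 ⇒ ω_n = 6.874, ζ = 0.4801.
Damped frequency ω_d = ω_n√(1−ζ²) = 6.03 rad/s, so peak time T_p = π/ω_d = 0.521 s.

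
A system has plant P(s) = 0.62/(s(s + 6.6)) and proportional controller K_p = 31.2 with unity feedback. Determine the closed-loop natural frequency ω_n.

ω_n = 4.4 rad/s

The closed-loop denominator is s(s+6.6) + 31.2·0.62 = s² + 6.6s + 19.34.
Matching s² + 2ζω_n s + ω_n²: ω_n = √19.34 = 4.398 rad/s and 2ζω_n = 6.6, so ζ = 6.6/(2·4.398) = 0.75.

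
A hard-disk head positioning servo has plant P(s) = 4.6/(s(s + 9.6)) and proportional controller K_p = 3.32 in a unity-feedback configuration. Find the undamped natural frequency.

ω_n = 3.91 rad/s

With unity feedback the closed-loop characteristic equation is s² + 9.6s + 3.32·4.6 = s² + 9.6s + 15.27 = 0.
Matching s² + 2ζω_n s + ω_n²: ω_n = √15.27 = 3.908 rad/s and 2ζω_n = 9.6, so ζ = 9.6/(2·3.908) = 1.23.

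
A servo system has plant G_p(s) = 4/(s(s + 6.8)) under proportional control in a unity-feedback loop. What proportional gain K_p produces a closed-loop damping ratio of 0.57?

K_p = 8.9

Closed-loop characteristic equation: s² + 6.8s + K_p·4 = 0.
So ω_n = √(4K_p) and 2ζω_n = 6.8, giving ζ = 6.8/(2√(4K_p)).
Setting ζ = 0.57: √(4K_p) = 6.8/(2·0.57) = 5.965, so K_p = 35.58/4 = 8.9.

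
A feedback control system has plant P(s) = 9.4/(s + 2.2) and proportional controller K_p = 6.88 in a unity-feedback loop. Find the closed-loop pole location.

s = -66.87

Closed-loop transfer function: T(s) = K_p·P(s)/(1 + K_p·P(s)) = 64.67/(s + 2.2 + 64.67) = 64.67/(s + 66.87).
The closed-loop pole is at s = −66.87.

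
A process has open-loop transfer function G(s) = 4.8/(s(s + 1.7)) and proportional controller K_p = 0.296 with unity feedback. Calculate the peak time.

Closed-loop characteristic equation: s² + 1.7s + 1.421 = 0, so ω_n = 1.192 rad/s and ζ = 1.7/(2·1.192) = 0.7131.
Damped frequency ω_d = ω_n√(1−ζ²) = 0.8356 rad/s, so peak time T_p = π/ω_d = 3.76 s.

T_p = 3.76 s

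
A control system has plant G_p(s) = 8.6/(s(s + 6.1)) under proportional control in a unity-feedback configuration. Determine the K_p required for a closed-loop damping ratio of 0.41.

K_p = 6.43

Closed-loop characteristic equation: s² + 6.1s + K_p·8.6 = 0.
So ω_n = √(8.6K_p) and 2ζω_n = 6.1, giving ζ = 6.1/(2√(8.6K_p)).
Setting ζ = 0.41: √(8.6K_p) = 6.1/(2·0.41) = 7.439, so K_p = 55.34/8.6 = 6.43.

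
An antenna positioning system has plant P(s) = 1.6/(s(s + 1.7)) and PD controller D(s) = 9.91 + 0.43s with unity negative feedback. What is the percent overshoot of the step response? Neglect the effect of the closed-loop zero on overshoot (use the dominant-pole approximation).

37.3%

Forward path: (9.91 + 0.43s)·1.6/(s(s+1.7)). The closed-loop characteristic equation is s² + (1.7 + 1.6·0.43)s + 1.6·9.91 = 0.
That is s² + 2.388s + 15.86 = 0, so ω_n = 3.982 rad/s and ζ = 2.388/(2·3.982) = 0.2999.
%OS = 100·exp(−πζ/√(1−ζ²)) = 37.3%.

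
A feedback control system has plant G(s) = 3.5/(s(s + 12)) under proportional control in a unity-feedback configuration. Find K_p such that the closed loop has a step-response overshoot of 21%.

K_p = 52

From %OS = 100·exp(−πζ/√(1−ζ²)) = 21%, ζ = −ln(0.21)/√(π²+ln²(0.21)) = 0.4449.
Characteristic equation s² + 12s + 3.5K_p = 0 gives ζ = 12/(2√(3.5K_p)).
Setting ζ = 0.4449: √(3.5K_p) = 12/(2·0.4449) = 13.49, so K_p = 181.9/3.5 = 52.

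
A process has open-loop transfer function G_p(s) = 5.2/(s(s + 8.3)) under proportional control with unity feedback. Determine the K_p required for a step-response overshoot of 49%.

K_p = 67.5

From %OS = 100·exp(−πζ/√(1−ζ²)) = 49%, ζ = −ln(0.49)/√(π²+ln²(0.49)) = 0.2214.
Characteristic equation s² + 8.3s + 5.2K_p = 0 gives ζ = 8.3/(2√(5.2K_p)).
Setting ζ = 0.2214: √(5.2K_p) = 8.3/(2·0.2214) = 18.74, so K_p = 351.3/5.2 = 67.5.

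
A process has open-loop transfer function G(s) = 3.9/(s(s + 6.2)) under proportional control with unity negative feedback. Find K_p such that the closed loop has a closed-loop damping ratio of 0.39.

Closed-loop characteristic equation: s² + 6.2s + K_p·3.9 = 0.
So ω_n = √(3.9K_p) and 2ζω_n = 6.2, giving ζ = 6.2/(2√(3.9K_p)).
Setting ζ = 0.39: √(3.9K_p) = 6.2/(2·0.39) = 7.949, so K_p = 63.18/3.9 = 16.2.

K_p = 16.2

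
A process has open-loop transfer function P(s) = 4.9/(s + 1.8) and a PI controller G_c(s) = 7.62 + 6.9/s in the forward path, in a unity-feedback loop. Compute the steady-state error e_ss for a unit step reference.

The open loop G_c(s)P(s) has a pole at the origin (type 1), so the static position error constant is infinite and e_ss = 1/(1+∞) = 0.

0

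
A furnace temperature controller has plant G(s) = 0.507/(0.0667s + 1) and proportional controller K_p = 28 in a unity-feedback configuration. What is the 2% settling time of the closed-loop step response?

T_s ≈ 0.0176 s

Closed loop: T(s) = K_p·G/(1+K_p·G) = 14.2/(0.0667s + 1 + 14.2), with pole at s = −(1 + 14.2)/0.0667 = −227.8.
τ = 1/227.8 = 0.004389 s, so 2% settling time ≈ 4τ = 0.0176 s.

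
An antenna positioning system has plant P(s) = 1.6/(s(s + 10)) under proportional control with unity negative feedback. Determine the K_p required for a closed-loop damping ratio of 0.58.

K_p = 46.4

Closed-loop characteristic equation: s² + 10s + K_p·1.6 = 0.
So ω_n = √(1.6K_p) and 2ζω_n = 10, giving ζ = 10/(2√(1.6K_p)).
Setting ζ = 0.58: √(1.6K_p) = 10/(2·0.58) = 8.621, so K_p = 74.32/1.6 = 46.4.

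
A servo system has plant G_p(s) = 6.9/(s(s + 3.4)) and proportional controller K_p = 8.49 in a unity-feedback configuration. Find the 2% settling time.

T_s ≈ 2.35 s

Closed-loop characteristic equation: s² + 3.4s + 58.58 = 0, so ω_n = 7.654 rad/s and ζ = 3.4/(2·7.654) = 0.2221.
2% settling time T_s ≈ 4/(ζω_n) = 4/1.7 = 2.35 s.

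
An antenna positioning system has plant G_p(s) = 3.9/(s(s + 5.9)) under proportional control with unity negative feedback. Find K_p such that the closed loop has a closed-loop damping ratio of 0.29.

Closed-loop characteristic equation: s² + 5.9s + K_p·3.9 = 0.
So ω_n = √(3.9K_p) and 2ζω_n = 5.9, giving ζ = 5.9/(2√(3.9K_p)).
Setting ζ = 0.29: √(3.9K_p) = 5.9/(2·0.29) = 10.17, so K_p = 103.5/3.9 = 26.5.

K_p = 26.5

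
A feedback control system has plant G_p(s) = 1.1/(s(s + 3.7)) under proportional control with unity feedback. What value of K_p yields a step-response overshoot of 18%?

From %OS = 100·exp(−πζ/√(1−ζ²)) = 18%, ζ = −ln(0.18)/√(π²+ln²(0.18)) = 0.4791.
Characteristic equation s² + 3.7s + 1.1K_p = 0 gives ζ = 3.7/(2√(1.1K_p)).
Setting ζ = 0.4791: √(1.1K_p) = 3.7/(2·0.4791) = 3.861, so K_p = 14.91/1.1 = 13.6.

K_p = 13.6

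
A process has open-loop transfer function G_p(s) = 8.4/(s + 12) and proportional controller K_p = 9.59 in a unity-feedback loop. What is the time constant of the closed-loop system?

Closed-loop transfer function: T(s) = K_p·G_p(s)/(1 + K_p·G_p(s)) = 80.56/(s + 12 + 80.56) = 80.56/(s + 92.56).
Time constant τ = 1/92.56 = 0.0108 s.

τ = 0.0108 s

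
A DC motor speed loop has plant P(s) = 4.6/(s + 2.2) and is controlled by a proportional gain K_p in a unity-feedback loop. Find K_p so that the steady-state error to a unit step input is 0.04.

K_p = 11.5

For a type-0 loop with proportional control, e_ss = 1/(1 + K_p·P(0)).
P(0) = 2.091. Require 1/(1 + K_p·2.091) = 0.04, so 1 + 2.091·K_p = 25.
K_p = (25 − 1)/2.091 = 11.5.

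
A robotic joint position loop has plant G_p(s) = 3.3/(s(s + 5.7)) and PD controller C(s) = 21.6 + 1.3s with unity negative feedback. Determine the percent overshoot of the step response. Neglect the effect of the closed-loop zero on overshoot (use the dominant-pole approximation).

9.97%

Forward path: (21.6 + 1.3s)·3.3/(s(s+5.7)). The closed-loop characteristic equation is s² + (5.7 + 3.3·1.3)s + 3.3·21.6 = 0.
That is s² + 9.99s + 71.28 = 0, so ω_n = 8.443 rad/s and ζ = 9.99/(2·8.443) = 0.5916.
%OS = 100·exp(−πζ/√(1−ζ²)) = 9.97%.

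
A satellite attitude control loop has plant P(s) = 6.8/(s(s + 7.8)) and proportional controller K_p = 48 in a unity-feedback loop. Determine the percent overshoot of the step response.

49.9%

Closed-loop characteristic equation: s² + 7.8s + 326.4 = 0, so ω_n = 18.07 rad/s and ζ = 7.8/(2·18.07) = 0.2159.
%OS = 100·exp(−πζ/√(1−ζ²)) = 100·exp(−π·0.2159/√0.9534) = 49.9%.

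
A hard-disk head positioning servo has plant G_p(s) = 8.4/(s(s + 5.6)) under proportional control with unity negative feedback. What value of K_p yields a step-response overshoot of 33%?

From %OS = 100·exp(−πζ/√(1−ζ²)) = 33%, ζ = −ln(0.33)/√(π²+ln²(0.33)) = 0.3328.
Characteristic equation s² + 5.6s + 8.4K_p = 0 gives ζ = 5.6/(2√(8.4K_p)).
Setting ζ = 0.3328: √(8.4K_p) = 5.6/(2·0.3328) = 8.414, so K_p = 70.79/8.4 = 8.43.

K_p = 8.43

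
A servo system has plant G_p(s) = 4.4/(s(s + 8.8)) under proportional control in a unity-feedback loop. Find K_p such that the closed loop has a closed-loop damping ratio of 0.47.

K_p = 19.9

Closed-loop characteristic equation: s² + 8.8s + K_p·4.4 = 0.
So ω_n = √(4.4K_p) and 2ζω_n = 8.8, giving ζ = 8.8/(2√(4.4K_p)).
Setting ζ = 0.47: √(4.4K_p) = 8.8/(2·0.47) = 9.362, so K_p = 87.64/4.4 = 19.9.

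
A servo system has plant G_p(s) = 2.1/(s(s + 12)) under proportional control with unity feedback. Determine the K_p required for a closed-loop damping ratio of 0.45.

Closed-loop characteristic equation: s² + 12s + K_p·2.1 = 0.
So ω_n = √(2.1K_p) and 2ζω_n = 12, giving ζ = 12/(2√(2.1K_p)).
Setting ζ = 0.45: √(2.1K_p) = 12/(2·0.45) = 13.33, so K_p = 177.8/2.1 = 84.7.

K_p = 84.7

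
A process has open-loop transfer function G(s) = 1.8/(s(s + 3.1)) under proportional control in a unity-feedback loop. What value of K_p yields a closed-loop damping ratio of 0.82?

Closed-loop characteristic equation: s² + 3.1s + K_p·1.8 = 0.
So ω_n = √(1.8K_p) and 2ζω_n = 3.1, giving ζ = 3.1/(2√(1.8K_p)).
Setting ζ = 0.82: √(1.8K_p) = 3.1/(2·0.82) = 1.89, so K_p = 3.573/1.8 = 1.99.

K_p = 1.99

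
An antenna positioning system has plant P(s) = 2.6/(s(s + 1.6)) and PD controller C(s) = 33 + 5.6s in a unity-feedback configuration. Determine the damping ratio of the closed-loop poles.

ζ = 0.872

Forward path: (33 + 5.6s)·2.6/(s(s+1.6)). The closed-loop characteristic equation is s² + (1.6 + 2.6·5.6)s + 2.6·33 = 0.
That is s² + 16.16s + 85.8 = 0, so ω_n = 9.263 rad/s and ζ = 16.16/(2·9.263) = 0.8723.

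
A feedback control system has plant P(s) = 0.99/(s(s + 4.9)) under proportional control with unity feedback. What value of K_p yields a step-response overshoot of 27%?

From %OS = 100·exp(−πζ/√(1−ζ²)) = 27%, ζ = −ln(0.27)/√(π²+ln²(0.27)) = 0.3847.
Characteristic equation s² + 4.9s + 0.99K_p = 0 gives ζ = 4.9/(2√(0.99K_p)).
Setting ζ = 0.3847: √(0.99K_p) = 4.9/(2·0.3847) = 6.369, so K_p = 40.56/0.99 = 41.

K_p = 41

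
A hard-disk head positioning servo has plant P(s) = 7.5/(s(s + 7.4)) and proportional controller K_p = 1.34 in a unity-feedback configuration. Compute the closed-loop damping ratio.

ζ = 1.17

With unity feedback the closed-loop characteristic equation is s² + 7.4s + 1.34·7.5 = s² + 7.4s + 10.05 = 0.
Matching s² + 2ζω_n s + ω_n²: ω_n = √10.05 = 3.17 rad/s and 2ζω_n = 7.4, so ζ = 7.4/(2·3.17) = 1.17.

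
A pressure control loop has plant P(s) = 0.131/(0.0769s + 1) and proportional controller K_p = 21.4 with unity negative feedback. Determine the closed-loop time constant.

τ = 0.0202 s

Closed loop: T(s) = K_p·P/(1+K_p·P) = 2.803/(0.0769s + 1 + 2.803), with pole at s = −(1 + 2.803)/0.0769 = −49.46.
Closed-loop time constant τ = 1/49.46 = 0.0202 s.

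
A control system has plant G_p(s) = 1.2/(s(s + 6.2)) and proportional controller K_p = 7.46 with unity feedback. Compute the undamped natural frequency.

ω_n = 2.99 rad/s

1 + K_p·G_p(s) = 0 gives s² + 6.2s + 8.952 = 0.
So ω_n² = 8.952 ⇒ ω_n = 2.992 rad/s, and ζ = 6.2/(2ω_n) = 1.04.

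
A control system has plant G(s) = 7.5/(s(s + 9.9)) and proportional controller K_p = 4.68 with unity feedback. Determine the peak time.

Closed-loop characteristic equation: s² + 9.9s + 35.1 = 0, so ω_n = 5.925 rad/s and ζ = 9.9/(2·5.925) = 0.8355.
Damped frequency ω_d = ω_n√(1−ζ²) = 3.255 rad/s, so peak time T_p = π/ω_d = 0.965 s.

T_p = 0.965 s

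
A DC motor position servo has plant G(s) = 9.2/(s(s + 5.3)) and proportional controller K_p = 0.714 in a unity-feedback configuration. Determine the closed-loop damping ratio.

1 + K_p·G(s) = 0 gives s² + 5.3s + 6.569 = 0.
Matching s² + 2ζω_n s + ω_n²: ω_n = √6.569 = 2.563 rad/s and 2ζω_n = 5.3, so ζ = 5.3/(2·2.563) = 1.03.

ζ = 1.03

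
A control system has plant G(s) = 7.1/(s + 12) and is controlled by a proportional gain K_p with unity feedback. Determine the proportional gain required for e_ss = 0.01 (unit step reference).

For a type-0 loop with proportional control, e_ss = 1/(1 + K_p·G(0)).
G(0) = 0.5917. Require 1/(1 + K_p·0.5917) = 0.01, so 1 + 0.5917·K_p = 100.
K_p = (100 − 1)/0.5917 = 167.

K_p = 167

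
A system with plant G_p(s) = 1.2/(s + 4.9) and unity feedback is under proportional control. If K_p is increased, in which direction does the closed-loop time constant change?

decrease

Closed-loop pole is at s = −(4.9+K_p·1.2); larger K_p moves it further left, so τ = 1/(4.9+K_p·1.2) decreases.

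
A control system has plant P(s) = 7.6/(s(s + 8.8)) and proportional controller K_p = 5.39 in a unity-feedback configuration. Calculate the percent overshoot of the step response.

5.11%

The closed-loop denominator s² + 8.8s + 40.96 gives ω_n = √40.96 = 6.4 and ζ = 8.8/(2ω_n) = 0.6875.
%OS = 100·exp(−πζ/√(1−ζ²)) = 100·exp(−π·0.6875/√0.5274) = 5.11%.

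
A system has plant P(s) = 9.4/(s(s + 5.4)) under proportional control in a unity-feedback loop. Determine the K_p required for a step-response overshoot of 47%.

From %OS = 100·exp(−πζ/√(1−ζ²)) = 47%, ζ = −ln(0.47)/√(π²+ln²(0.47)) = 0.2337.
Characteristic equation s² + 5.4s + 9.4K_p = 0 gives ζ = 5.4/(2√(9.4K_p)).
Setting ζ = 0.2337: √(9.4K_p) = 5.4/(2·0.2337) = 11.55, so K_p = 133.5/9.4 = 14.2.

K_p = 14.2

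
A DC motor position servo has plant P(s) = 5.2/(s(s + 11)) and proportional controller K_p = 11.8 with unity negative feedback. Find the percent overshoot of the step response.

The closed-loop denominator s² + 11s + 61.36 gives ω_n = √61.36 = 7.833 and ζ = 11/(2ω_n) = 0.7021.
%OS = 100·exp(−πζ/√(1−ζ²)) = 100·exp(−π·0.7021/√0.507) = 4.51%.

4.51%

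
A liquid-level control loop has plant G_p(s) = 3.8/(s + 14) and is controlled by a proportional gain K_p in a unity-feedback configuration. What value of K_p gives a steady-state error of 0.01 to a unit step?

For a type-0 loop with proportional control, e_ss = 1/(1 + K_p·G_p(0)).
G_p(0) = 0.2714. Require 1/(1 + K_p·0.2714) = 0.01, so 1 + 0.2714·K_p = 100.
K_p = (100 − 1)/0.2714 = 365.

K_p = 365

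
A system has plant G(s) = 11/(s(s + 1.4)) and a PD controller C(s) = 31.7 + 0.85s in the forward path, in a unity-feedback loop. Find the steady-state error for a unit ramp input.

The loop has one pole at the origin (type 1). Velocity error constant K_v = lim_{s→0} s·C(s)G(s) = 31.7·11/1.4 = 249.1.
Steady-state error to a unit ramp: e_ss = 1/K_v = 0.00401.

0.00401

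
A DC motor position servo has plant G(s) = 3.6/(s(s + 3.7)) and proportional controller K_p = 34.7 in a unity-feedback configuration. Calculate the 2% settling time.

The closed-loop denominator s² + 3.7s + 124.9 gives ω_n = √124.9 = 11.18 and ζ = 3.7/(2ω_n) = 0.1655.
2% settling time T_s ≈ 4/(ζω_n) = 4/1.85 = 2.16 s.

T_s ≈ 2.16 s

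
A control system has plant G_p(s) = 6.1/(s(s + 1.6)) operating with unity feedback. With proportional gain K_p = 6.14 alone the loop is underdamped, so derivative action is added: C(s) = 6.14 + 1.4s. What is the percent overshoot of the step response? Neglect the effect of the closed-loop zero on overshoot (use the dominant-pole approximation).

0.959%

Forward path: (6.14 + 1.4s)·6.1/(s(s+1.6)). The closed-loop characteristic equation is s² + (1.6 + 6.1·1.4)s + 6.1·6.14 = 0.
That is s² + 10.14s + 37.45 = 0, so ω_n = 6.12 rad/s and ζ = 10.14/(2·6.12) = 0.8284.
%OS = 100·exp(−πζ/√(1−ζ²)) = 0.959%.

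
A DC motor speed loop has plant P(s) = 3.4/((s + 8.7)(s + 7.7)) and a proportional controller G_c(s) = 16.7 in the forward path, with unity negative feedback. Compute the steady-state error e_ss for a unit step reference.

0.541

The loop is type 0. Static position error constant K_pos = G_c(0)·P(0) = 16.7·0.05075 = 0.8476.
Steady-state error to a unit step: e_ss = 1/(1+K_pos) = 1/1.848 = 0.541.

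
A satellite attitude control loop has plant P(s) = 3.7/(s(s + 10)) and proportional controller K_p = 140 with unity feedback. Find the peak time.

From 1 + K_pP(s) = 0: s² + 10s + 518 = 0 ⇒ ω_n = 22.76, ζ = 0.2197.
Damped frequency ω_d = ω_n√(1−ζ²) = 22.2 rad/s, so peak time T_p = π/ω_d = 0.141 s.

T_p = 0.141 s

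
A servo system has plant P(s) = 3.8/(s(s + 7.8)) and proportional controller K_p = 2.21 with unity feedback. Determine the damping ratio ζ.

The closed-loop denominator is s(s+7.8) + 2.21·3.8 = s² + 7.8s + 8.398.
Matching s² + 2ζω_n s + ω_n²: ω_n = √8.398 = 2.898 rad/s and 2ζω_n = 7.8, so ζ = 7.8/(2·2.898) = 1.35.

ζ = 1.35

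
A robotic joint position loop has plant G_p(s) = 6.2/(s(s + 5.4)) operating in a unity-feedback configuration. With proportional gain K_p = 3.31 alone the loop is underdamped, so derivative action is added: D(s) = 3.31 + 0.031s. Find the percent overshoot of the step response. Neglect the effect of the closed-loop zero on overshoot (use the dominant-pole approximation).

Forward path: (3.31 + 0.031s)·6.2/(s(s+5.4)). The closed-loop characteristic equation is s² + (5.4 + 6.2·0.031)s + 6.2·3.31 = 0.
That is s² + 5.592s + 20.52 = 0, so ω_n = 4.53 rad/s and ζ = 5.592/(2·4.53) = 0.6172.
%OS = 100·exp(−πζ/√(1−ζ²)) = 8.5%.

8.5%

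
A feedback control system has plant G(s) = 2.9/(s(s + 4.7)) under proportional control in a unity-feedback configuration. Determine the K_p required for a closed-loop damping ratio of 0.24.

Closed-loop characteristic equation: s² + 4.7s + K_p·2.9 = 0.
So ω_n = √(2.9K_p) and 2ζω_n = 4.7, giving ζ = 4.7/(2√(2.9K_p)).
Setting ζ = 0.24: √(2.9K_p) = 4.7/(2·0.24) = 9.792, so K_p = 95.88/2.9 = 33.1.

K_p = 33.1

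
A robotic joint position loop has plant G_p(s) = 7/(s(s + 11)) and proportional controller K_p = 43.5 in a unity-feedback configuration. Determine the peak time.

T_p = 0.19 s

From 1 + K_pG_p(s) = 0: s² + 11s + 304.5 = 0 ⇒ ω_n = 17.45, ζ = 0.3152.
Damped frequency ω_d = ω_n√(1−ζ²) = 16.56 rad/s, so peak time T_p = π/ω_d = 0.19 s.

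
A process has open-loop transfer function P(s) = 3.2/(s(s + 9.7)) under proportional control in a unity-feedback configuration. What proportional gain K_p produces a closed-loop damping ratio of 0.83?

K_p = 10.7

Closed-loop characteristic equation: s² + 9.7s + K_p·3.2 = 0.
So ω_n = √(3.2K_p) and 2ζω_n = 9.7, giving ζ = 9.7/(2√(3.2K_p)).
Setting ζ = 0.83: √(3.2K_p) = 9.7/(2·0.83) = 5.843, so K_p = 34.15/3.2 = 10.7.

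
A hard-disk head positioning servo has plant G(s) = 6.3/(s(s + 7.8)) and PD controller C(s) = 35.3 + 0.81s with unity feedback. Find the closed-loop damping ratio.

ζ = 0.433

Forward path: (35.3 + 0.81s)·6.3/(s(s+7.8)). The closed-loop characteristic equation is s² + (7.8 + 6.3·0.81)s + 6.3·35.3 = 0.
That is s² + 12.9s + 222.4 = 0, so ω_n = 14.91 rad/s and ζ = 12.9/(2·14.91) = 0.4326.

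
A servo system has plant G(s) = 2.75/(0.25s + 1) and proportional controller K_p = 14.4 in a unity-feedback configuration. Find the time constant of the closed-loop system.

Closed loop: T(s) = K_p·G/(1+K_p·G) = 39.6/(0.25s + 1 + 39.6), with pole at s = −(1 + 39.6)/0.25 = −162.4.
Closed-loop time constant τ = 1/162.4 = 0.00616 s.

τ = 0.00616 s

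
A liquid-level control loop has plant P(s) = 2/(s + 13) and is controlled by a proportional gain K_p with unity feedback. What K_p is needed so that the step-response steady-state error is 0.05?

K_p = 124

Steady-state error for a unit step on this type-0 loop is 1/(1 + K_p·P(0)).
P(0) = 0.1538. Require 1/(1 + K_p·0.1538) = 0.05, so 1 + 0.1538·K_p = 20.
K_p = (20 − 1)/0.1538 = 124.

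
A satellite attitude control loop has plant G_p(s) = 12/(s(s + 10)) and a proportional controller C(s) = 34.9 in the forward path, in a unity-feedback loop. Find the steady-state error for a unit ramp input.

The loop has one pole at the origin (type 1). Velocity error constant K_v = lim_{s→0} s·C(s)G_p(s) = 34.9·12/10 = 41.88.
Steady-state error to a unit ramp: e_ss = 1/K_v = 0.0239.

0.0239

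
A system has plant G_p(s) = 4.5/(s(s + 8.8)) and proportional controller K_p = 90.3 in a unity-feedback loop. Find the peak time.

T_p = 0.16 s

The closed-loop denominator s² + 8.8s + 406.3 gives ω_n = √406.3 = 20.16 and ζ = 8.8/(2ω_n) = 0.2183.
Damped frequency ω_d = ω_n√(1−ζ²) = 19.67 rad/s, so peak time T_p = π/ω_d = 0.16 s.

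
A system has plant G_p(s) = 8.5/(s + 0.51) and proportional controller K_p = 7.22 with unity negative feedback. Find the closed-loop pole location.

Closed-loop transfer function: T(s) = K_p·G_p(s)/(1 + K_p·G_p(s)) = 61.37/(s + 0.51 + 61.37) = 61.37/(s + 61.88).
The closed-loop pole is at s = −61.88.

s = -61.88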